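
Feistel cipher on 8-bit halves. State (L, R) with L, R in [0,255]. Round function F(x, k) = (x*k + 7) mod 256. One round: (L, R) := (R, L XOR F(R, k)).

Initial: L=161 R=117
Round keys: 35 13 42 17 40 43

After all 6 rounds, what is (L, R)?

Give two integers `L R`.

Round 1 (k=35): L=117 R=167
Round 2 (k=13): L=167 R=247
Round 3 (k=42): L=247 R=42
Round 4 (k=17): L=42 R=38
Round 5 (k=40): L=38 R=221
Round 6 (k=43): L=221 R=0

Answer: 221 0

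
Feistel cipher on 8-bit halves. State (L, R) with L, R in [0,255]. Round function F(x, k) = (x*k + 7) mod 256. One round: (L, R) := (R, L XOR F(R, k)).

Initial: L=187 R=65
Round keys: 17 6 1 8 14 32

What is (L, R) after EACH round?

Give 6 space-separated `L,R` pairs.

Answer: 65,227 227,24 24,252 252,255 255,5 5,88

Derivation:
Round 1 (k=17): L=65 R=227
Round 2 (k=6): L=227 R=24
Round 3 (k=1): L=24 R=252
Round 4 (k=8): L=252 R=255
Round 5 (k=14): L=255 R=5
Round 6 (k=32): L=5 R=88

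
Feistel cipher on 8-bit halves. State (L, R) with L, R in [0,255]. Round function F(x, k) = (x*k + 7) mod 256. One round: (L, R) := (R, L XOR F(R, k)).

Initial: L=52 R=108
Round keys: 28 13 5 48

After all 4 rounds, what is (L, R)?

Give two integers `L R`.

Answer: 146 133

Derivation:
Round 1 (k=28): L=108 R=227
Round 2 (k=13): L=227 R=226
Round 3 (k=5): L=226 R=146
Round 4 (k=48): L=146 R=133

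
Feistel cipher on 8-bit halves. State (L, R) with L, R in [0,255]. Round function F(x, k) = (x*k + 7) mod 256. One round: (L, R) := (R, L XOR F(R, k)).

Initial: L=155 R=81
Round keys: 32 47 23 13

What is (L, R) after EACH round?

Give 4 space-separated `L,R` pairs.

Answer: 81,188 188,218 218,33 33,110

Derivation:
Round 1 (k=32): L=81 R=188
Round 2 (k=47): L=188 R=218
Round 3 (k=23): L=218 R=33
Round 4 (k=13): L=33 R=110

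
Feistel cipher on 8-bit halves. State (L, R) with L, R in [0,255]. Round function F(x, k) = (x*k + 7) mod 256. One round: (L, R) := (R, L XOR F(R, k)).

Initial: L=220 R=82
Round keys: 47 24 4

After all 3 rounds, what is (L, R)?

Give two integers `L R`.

Round 1 (k=47): L=82 R=201
Round 2 (k=24): L=201 R=141
Round 3 (k=4): L=141 R=242

Answer: 141 242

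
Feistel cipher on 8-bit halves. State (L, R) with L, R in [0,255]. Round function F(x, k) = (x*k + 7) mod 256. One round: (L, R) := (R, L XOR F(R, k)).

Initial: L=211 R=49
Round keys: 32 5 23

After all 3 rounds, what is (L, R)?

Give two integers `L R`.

Round 1 (k=32): L=49 R=244
Round 2 (k=5): L=244 R=250
Round 3 (k=23): L=250 R=137

Answer: 250 137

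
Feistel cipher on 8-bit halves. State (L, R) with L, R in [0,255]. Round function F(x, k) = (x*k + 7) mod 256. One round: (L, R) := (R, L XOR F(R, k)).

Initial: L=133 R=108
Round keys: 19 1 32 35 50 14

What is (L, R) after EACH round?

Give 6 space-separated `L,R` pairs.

Answer: 108,142 142,249 249,169 169,219 219,100 100,164

Derivation:
Round 1 (k=19): L=108 R=142
Round 2 (k=1): L=142 R=249
Round 3 (k=32): L=249 R=169
Round 4 (k=35): L=169 R=219
Round 5 (k=50): L=219 R=100
Round 6 (k=14): L=100 R=164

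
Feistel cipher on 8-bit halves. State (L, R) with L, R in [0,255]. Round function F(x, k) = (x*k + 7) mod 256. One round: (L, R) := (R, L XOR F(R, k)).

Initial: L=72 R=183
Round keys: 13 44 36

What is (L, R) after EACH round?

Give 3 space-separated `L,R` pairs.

Round 1 (k=13): L=183 R=26
Round 2 (k=44): L=26 R=200
Round 3 (k=36): L=200 R=61

Answer: 183,26 26,200 200,61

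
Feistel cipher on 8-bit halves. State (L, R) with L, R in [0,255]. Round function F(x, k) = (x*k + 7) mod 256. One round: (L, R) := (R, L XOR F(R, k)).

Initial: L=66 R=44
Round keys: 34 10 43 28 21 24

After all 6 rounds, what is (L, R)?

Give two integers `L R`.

Answer: 254 137

Derivation:
Round 1 (k=34): L=44 R=157
Round 2 (k=10): L=157 R=5
Round 3 (k=43): L=5 R=67
Round 4 (k=28): L=67 R=94
Round 5 (k=21): L=94 R=254
Round 6 (k=24): L=254 R=137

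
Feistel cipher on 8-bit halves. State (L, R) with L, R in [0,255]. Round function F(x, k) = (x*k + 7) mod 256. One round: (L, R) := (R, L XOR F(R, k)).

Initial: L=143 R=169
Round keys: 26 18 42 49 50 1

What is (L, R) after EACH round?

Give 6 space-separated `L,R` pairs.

Round 1 (k=26): L=169 R=190
Round 2 (k=18): L=190 R=202
Round 3 (k=42): L=202 R=149
Round 4 (k=49): L=149 R=70
Round 5 (k=50): L=70 R=38
Round 6 (k=1): L=38 R=107

Answer: 169,190 190,202 202,149 149,70 70,38 38,107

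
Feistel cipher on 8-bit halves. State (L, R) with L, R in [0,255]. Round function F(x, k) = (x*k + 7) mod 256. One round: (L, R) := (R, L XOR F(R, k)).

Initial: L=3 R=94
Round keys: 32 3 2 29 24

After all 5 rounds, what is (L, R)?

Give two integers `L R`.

Answer: 245 26

Derivation:
Round 1 (k=32): L=94 R=196
Round 2 (k=3): L=196 R=13
Round 3 (k=2): L=13 R=229
Round 4 (k=29): L=229 R=245
Round 5 (k=24): L=245 R=26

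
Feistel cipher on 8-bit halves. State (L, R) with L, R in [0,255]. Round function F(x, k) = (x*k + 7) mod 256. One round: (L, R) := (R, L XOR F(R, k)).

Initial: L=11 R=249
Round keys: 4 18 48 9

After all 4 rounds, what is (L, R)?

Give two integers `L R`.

Round 1 (k=4): L=249 R=224
Round 2 (k=18): L=224 R=62
Round 3 (k=48): L=62 R=71
Round 4 (k=9): L=71 R=184

Answer: 71 184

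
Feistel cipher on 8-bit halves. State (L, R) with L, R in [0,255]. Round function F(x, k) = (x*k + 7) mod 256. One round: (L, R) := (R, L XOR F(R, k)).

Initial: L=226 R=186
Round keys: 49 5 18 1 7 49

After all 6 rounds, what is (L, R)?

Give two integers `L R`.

Round 1 (k=49): L=186 R=67
Round 2 (k=5): L=67 R=236
Round 3 (k=18): L=236 R=220
Round 4 (k=1): L=220 R=15
Round 5 (k=7): L=15 R=172
Round 6 (k=49): L=172 R=252

Answer: 172 252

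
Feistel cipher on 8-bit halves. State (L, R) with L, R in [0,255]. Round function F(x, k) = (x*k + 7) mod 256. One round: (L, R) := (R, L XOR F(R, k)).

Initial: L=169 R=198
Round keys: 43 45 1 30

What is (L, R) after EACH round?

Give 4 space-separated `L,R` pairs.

Answer: 198,224 224,161 161,72 72,214

Derivation:
Round 1 (k=43): L=198 R=224
Round 2 (k=45): L=224 R=161
Round 3 (k=1): L=161 R=72
Round 4 (k=30): L=72 R=214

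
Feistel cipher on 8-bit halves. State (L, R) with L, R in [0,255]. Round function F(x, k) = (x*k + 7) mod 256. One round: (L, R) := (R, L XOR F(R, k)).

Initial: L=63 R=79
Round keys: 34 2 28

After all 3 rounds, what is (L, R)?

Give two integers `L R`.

Answer: 52 13

Derivation:
Round 1 (k=34): L=79 R=186
Round 2 (k=2): L=186 R=52
Round 3 (k=28): L=52 R=13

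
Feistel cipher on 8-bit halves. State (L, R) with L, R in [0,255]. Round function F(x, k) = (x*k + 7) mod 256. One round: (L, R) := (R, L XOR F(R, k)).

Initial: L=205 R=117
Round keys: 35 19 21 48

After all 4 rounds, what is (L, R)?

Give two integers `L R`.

Answer: 51 250

Derivation:
Round 1 (k=35): L=117 R=203
Round 2 (k=19): L=203 R=109
Round 3 (k=21): L=109 R=51
Round 4 (k=48): L=51 R=250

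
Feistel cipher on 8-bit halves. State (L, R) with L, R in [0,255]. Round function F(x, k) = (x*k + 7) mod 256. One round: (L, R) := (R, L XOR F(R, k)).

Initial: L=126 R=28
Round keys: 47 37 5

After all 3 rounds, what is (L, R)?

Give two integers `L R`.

Round 1 (k=47): L=28 R=85
Round 2 (k=37): L=85 R=76
Round 3 (k=5): L=76 R=214

Answer: 76 214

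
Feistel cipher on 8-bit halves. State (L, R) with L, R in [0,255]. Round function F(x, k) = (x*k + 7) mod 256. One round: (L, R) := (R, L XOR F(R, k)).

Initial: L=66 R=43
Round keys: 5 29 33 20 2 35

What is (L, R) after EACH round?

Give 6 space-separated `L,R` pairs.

Answer: 43,156 156,152 152,3 3,219 219,190 190,218

Derivation:
Round 1 (k=5): L=43 R=156
Round 2 (k=29): L=156 R=152
Round 3 (k=33): L=152 R=3
Round 4 (k=20): L=3 R=219
Round 5 (k=2): L=219 R=190
Round 6 (k=35): L=190 R=218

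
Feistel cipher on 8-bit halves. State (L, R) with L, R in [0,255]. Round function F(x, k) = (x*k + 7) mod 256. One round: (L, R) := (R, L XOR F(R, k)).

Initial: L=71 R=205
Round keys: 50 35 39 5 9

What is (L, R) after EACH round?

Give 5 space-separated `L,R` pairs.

Round 1 (k=50): L=205 R=86
Round 2 (k=35): L=86 R=4
Round 3 (k=39): L=4 R=245
Round 4 (k=5): L=245 R=212
Round 5 (k=9): L=212 R=142

Answer: 205,86 86,4 4,245 245,212 212,142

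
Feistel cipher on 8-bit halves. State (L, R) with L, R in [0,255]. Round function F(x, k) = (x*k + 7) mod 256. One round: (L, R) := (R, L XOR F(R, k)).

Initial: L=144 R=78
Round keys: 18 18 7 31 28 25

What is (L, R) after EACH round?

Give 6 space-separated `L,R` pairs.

Round 1 (k=18): L=78 R=19
Round 2 (k=18): L=19 R=19
Round 3 (k=7): L=19 R=159
Round 4 (k=31): L=159 R=91
Round 5 (k=28): L=91 R=100
Round 6 (k=25): L=100 R=144

Answer: 78,19 19,19 19,159 159,91 91,100 100,144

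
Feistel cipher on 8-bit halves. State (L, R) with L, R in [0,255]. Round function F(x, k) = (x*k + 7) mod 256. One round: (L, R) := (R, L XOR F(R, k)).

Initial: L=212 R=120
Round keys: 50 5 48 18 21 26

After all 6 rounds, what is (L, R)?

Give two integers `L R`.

Answer: 24 118

Derivation:
Round 1 (k=50): L=120 R=163
Round 2 (k=5): L=163 R=78
Round 3 (k=48): L=78 R=4
Round 4 (k=18): L=4 R=1
Round 5 (k=21): L=1 R=24
Round 6 (k=26): L=24 R=118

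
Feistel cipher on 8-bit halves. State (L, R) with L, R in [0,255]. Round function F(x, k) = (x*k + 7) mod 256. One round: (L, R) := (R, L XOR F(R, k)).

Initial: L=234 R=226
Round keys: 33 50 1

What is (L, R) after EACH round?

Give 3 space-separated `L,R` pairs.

Answer: 226,195 195,255 255,197

Derivation:
Round 1 (k=33): L=226 R=195
Round 2 (k=50): L=195 R=255
Round 3 (k=1): L=255 R=197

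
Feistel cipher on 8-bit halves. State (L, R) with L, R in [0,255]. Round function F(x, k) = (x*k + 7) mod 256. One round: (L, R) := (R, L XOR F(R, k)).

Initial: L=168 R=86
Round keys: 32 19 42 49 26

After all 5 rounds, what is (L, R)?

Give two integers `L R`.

Round 1 (k=32): L=86 R=111
Round 2 (k=19): L=111 R=18
Round 3 (k=42): L=18 R=148
Round 4 (k=49): L=148 R=73
Round 5 (k=26): L=73 R=229

Answer: 73 229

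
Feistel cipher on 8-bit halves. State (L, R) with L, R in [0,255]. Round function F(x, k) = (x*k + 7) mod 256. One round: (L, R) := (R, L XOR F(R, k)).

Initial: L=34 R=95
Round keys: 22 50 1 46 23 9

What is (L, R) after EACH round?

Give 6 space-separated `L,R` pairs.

Answer: 95,19 19,226 226,250 250,17 17,116 116,10

Derivation:
Round 1 (k=22): L=95 R=19
Round 2 (k=50): L=19 R=226
Round 3 (k=1): L=226 R=250
Round 4 (k=46): L=250 R=17
Round 5 (k=23): L=17 R=116
Round 6 (k=9): L=116 R=10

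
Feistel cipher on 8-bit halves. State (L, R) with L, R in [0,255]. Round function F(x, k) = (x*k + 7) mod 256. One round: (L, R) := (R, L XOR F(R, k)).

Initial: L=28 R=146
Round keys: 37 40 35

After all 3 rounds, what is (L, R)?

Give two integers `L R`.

Answer: 29 195

Derivation:
Round 1 (k=37): L=146 R=61
Round 2 (k=40): L=61 R=29
Round 3 (k=35): L=29 R=195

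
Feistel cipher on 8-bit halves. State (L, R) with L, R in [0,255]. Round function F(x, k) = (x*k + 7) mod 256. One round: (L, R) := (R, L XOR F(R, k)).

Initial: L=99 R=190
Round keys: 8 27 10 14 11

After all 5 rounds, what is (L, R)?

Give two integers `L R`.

Round 1 (k=8): L=190 R=148
Round 2 (k=27): L=148 R=29
Round 3 (k=10): L=29 R=189
Round 4 (k=14): L=189 R=64
Round 5 (k=11): L=64 R=122

Answer: 64 122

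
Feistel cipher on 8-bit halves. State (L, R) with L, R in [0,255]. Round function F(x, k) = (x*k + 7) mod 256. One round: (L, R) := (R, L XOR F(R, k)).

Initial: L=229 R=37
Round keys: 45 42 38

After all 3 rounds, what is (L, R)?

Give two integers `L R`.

Round 1 (k=45): L=37 R=109
Round 2 (k=42): L=109 R=204
Round 3 (k=38): L=204 R=34

Answer: 204 34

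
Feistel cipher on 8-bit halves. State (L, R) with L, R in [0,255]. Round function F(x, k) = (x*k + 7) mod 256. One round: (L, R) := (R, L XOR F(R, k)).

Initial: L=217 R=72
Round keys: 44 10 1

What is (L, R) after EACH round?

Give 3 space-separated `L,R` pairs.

Round 1 (k=44): L=72 R=190
Round 2 (k=10): L=190 R=59
Round 3 (k=1): L=59 R=252

Answer: 72,190 190,59 59,252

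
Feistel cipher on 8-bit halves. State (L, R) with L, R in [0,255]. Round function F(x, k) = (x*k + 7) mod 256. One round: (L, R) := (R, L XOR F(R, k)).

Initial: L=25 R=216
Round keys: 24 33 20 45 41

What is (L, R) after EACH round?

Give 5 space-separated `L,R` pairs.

Round 1 (k=24): L=216 R=94
Round 2 (k=33): L=94 R=253
Round 3 (k=20): L=253 R=149
Round 4 (k=45): L=149 R=197
Round 5 (k=41): L=197 R=1

Answer: 216,94 94,253 253,149 149,197 197,1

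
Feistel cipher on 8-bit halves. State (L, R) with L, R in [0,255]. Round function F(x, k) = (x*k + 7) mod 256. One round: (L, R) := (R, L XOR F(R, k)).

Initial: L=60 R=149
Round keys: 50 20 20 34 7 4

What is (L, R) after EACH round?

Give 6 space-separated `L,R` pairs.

Round 1 (k=50): L=149 R=29
Round 2 (k=20): L=29 R=222
Round 3 (k=20): L=222 R=66
Round 4 (k=34): L=66 R=21
Round 5 (k=7): L=21 R=216
Round 6 (k=4): L=216 R=114

Answer: 149,29 29,222 222,66 66,21 21,216 216,114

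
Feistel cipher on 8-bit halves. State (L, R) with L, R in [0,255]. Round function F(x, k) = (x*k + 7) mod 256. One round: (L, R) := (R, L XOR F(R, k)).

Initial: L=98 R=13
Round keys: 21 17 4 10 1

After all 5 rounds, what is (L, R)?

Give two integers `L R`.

Round 1 (k=21): L=13 R=122
Round 2 (k=17): L=122 R=44
Round 3 (k=4): L=44 R=205
Round 4 (k=10): L=205 R=37
Round 5 (k=1): L=37 R=225

Answer: 37 225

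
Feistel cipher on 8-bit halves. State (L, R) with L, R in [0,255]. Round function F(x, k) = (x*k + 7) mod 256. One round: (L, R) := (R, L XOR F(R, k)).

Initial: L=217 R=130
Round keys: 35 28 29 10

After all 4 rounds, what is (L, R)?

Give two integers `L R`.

Answer: 156 170

Derivation:
Round 1 (k=35): L=130 R=20
Round 2 (k=28): L=20 R=181
Round 3 (k=29): L=181 R=156
Round 4 (k=10): L=156 R=170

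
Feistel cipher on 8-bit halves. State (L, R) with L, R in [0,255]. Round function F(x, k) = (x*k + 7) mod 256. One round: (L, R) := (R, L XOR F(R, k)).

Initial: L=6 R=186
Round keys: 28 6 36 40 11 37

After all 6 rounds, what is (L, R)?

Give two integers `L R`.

Round 1 (k=28): L=186 R=89
Round 2 (k=6): L=89 R=167
Round 3 (k=36): L=167 R=218
Round 4 (k=40): L=218 R=176
Round 5 (k=11): L=176 R=77
Round 6 (k=37): L=77 R=152

Answer: 77 152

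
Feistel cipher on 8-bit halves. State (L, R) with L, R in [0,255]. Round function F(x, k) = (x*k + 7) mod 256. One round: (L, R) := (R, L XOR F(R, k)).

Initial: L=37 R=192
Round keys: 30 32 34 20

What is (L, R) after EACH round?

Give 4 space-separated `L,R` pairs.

Answer: 192,162 162,135 135,87 87,84

Derivation:
Round 1 (k=30): L=192 R=162
Round 2 (k=32): L=162 R=135
Round 3 (k=34): L=135 R=87
Round 4 (k=20): L=87 R=84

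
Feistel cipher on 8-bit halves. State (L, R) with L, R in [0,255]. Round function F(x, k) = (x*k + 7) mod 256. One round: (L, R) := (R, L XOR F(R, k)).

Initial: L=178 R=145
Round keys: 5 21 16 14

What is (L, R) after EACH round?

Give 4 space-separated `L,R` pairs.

Round 1 (k=5): L=145 R=110
Round 2 (k=21): L=110 R=156
Round 3 (k=16): L=156 R=169
Round 4 (k=14): L=169 R=217

Answer: 145,110 110,156 156,169 169,217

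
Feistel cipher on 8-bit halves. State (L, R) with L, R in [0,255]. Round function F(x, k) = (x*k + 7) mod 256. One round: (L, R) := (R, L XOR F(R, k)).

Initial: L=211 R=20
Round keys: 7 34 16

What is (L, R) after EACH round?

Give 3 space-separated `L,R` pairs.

Answer: 20,64 64,147 147,119

Derivation:
Round 1 (k=7): L=20 R=64
Round 2 (k=34): L=64 R=147
Round 3 (k=16): L=147 R=119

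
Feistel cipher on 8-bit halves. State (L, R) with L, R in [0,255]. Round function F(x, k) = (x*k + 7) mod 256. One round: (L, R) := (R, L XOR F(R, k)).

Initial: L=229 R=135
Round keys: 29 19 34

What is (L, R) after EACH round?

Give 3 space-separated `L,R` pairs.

Round 1 (k=29): L=135 R=183
Round 2 (k=19): L=183 R=27
Round 3 (k=34): L=27 R=42

Answer: 135,183 183,27 27,42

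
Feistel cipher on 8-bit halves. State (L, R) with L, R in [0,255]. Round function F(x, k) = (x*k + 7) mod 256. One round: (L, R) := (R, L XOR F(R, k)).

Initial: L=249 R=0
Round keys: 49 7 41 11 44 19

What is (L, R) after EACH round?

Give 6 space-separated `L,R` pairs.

Round 1 (k=49): L=0 R=254
Round 2 (k=7): L=254 R=249
Round 3 (k=41): L=249 R=22
Round 4 (k=11): L=22 R=0
Round 5 (k=44): L=0 R=17
Round 6 (k=19): L=17 R=74

Answer: 0,254 254,249 249,22 22,0 0,17 17,74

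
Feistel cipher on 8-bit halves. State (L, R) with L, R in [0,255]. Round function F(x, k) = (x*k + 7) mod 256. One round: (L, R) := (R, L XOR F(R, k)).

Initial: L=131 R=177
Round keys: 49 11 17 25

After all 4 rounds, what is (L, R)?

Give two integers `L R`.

Round 1 (k=49): L=177 R=107
Round 2 (k=11): L=107 R=17
Round 3 (k=17): L=17 R=67
Round 4 (k=25): L=67 R=131

Answer: 67 131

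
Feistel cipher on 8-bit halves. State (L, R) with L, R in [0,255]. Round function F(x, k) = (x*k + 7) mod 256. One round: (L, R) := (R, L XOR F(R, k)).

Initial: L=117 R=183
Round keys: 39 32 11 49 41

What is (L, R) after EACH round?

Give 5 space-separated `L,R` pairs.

Round 1 (k=39): L=183 R=157
Round 2 (k=32): L=157 R=16
Round 3 (k=11): L=16 R=42
Round 4 (k=49): L=42 R=1
Round 5 (k=41): L=1 R=26

Answer: 183,157 157,16 16,42 42,1 1,26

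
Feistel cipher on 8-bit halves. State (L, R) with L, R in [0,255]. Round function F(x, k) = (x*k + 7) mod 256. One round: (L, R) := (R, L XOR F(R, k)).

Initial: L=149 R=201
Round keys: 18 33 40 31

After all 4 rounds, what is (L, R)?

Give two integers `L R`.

Answer: 43 182

Derivation:
Round 1 (k=18): L=201 R=188
Round 2 (k=33): L=188 R=138
Round 3 (k=40): L=138 R=43
Round 4 (k=31): L=43 R=182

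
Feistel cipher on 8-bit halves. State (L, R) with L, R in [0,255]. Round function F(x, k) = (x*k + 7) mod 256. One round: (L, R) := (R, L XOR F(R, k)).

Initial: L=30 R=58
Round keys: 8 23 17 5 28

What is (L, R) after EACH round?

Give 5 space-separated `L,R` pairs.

Answer: 58,201 201,44 44,58 58,5 5,169

Derivation:
Round 1 (k=8): L=58 R=201
Round 2 (k=23): L=201 R=44
Round 3 (k=17): L=44 R=58
Round 4 (k=5): L=58 R=5
Round 5 (k=28): L=5 R=169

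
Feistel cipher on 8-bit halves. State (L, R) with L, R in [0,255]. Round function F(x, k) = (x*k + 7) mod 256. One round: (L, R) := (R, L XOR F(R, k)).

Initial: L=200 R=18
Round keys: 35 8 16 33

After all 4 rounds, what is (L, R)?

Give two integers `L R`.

Round 1 (k=35): L=18 R=181
Round 2 (k=8): L=181 R=189
Round 3 (k=16): L=189 R=98
Round 4 (k=33): L=98 R=20

Answer: 98 20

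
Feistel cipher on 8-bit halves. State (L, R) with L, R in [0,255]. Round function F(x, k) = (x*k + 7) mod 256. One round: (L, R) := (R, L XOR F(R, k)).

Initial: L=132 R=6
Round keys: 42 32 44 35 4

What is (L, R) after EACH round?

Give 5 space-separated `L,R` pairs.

Answer: 6,135 135,225 225,52 52,194 194,59

Derivation:
Round 1 (k=42): L=6 R=135
Round 2 (k=32): L=135 R=225
Round 3 (k=44): L=225 R=52
Round 4 (k=35): L=52 R=194
Round 5 (k=4): L=194 R=59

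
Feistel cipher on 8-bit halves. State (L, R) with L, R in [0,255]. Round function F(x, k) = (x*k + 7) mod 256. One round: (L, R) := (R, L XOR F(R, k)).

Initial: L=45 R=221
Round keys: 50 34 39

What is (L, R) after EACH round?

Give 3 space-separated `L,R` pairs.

Answer: 221,28 28,98 98,233

Derivation:
Round 1 (k=50): L=221 R=28
Round 2 (k=34): L=28 R=98
Round 3 (k=39): L=98 R=233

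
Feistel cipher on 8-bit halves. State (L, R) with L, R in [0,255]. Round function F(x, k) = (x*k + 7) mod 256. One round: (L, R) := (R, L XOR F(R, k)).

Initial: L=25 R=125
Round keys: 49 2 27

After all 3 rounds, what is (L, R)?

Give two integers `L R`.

Round 1 (k=49): L=125 R=237
Round 2 (k=2): L=237 R=156
Round 3 (k=27): L=156 R=150

Answer: 156 150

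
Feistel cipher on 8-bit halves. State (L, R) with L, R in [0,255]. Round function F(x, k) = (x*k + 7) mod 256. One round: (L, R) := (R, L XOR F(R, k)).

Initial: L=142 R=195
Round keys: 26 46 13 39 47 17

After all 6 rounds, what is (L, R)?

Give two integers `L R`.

Round 1 (k=26): L=195 R=91
Round 2 (k=46): L=91 R=162
Round 3 (k=13): L=162 R=26
Round 4 (k=39): L=26 R=95
Round 5 (k=47): L=95 R=98
Round 6 (k=17): L=98 R=214

Answer: 98 214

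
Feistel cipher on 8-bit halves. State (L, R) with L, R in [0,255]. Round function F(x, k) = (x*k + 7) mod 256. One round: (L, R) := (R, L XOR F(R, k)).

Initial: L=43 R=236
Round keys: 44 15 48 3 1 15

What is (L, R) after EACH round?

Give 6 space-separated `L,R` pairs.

Answer: 236,188 188,231 231,235 235,47 47,221 221,213

Derivation:
Round 1 (k=44): L=236 R=188
Round 2 (k=15): L=188 R=231
Round 3 (k=48): L=231 R=235
Round 4 (k=3): L=235 R=47
Round 5 (k=1): L=47 R=221
Round 6 (k=15): L=221 R=213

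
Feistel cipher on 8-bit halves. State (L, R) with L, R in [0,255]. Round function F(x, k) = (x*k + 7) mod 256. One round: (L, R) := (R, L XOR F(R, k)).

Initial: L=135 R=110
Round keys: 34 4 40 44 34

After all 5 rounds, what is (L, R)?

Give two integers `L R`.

Round 1 (k=34): L=110 R=36
Round 2 (k=4): L=36 R=249
Round 3 (k=40): L=249 R=203
Round 4 (k=44): L=203 R=18
Round 5 (k=34): L=18 R=160

Answer: 18 160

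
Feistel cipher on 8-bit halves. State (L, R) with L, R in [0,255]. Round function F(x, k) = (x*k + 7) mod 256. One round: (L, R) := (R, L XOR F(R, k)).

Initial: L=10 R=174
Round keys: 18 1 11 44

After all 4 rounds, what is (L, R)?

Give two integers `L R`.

Answer: 184 89

Derivation:
Round 1 (k=18): L=174 R=73
Round 2 (k=1): L=73 R=254
Round 3 (k=11): L=254 R=184
Round 4 (k=44): L=184 R=89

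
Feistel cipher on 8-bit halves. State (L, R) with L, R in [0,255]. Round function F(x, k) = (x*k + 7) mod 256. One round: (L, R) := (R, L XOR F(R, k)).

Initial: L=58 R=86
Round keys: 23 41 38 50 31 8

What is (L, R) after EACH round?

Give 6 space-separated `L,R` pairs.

Answer: 86,251 251,108 108,244 244,195 195,80 80,68

Derivation:
Round 1 (k=23): L=86 R=251
Round 2 (k=41): L=251 R=108
Round 3 (k=38): L=108 R=244
Round 4 (k=50): L=244 R=195
Round 5 (k=31): L=195 R=80
Round 6 (k=8): L=80 R=68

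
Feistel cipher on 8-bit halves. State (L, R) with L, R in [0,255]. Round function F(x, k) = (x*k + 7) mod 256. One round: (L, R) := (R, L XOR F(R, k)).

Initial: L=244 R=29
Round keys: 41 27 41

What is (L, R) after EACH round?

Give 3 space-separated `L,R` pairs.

Round 1 (k=41): L=29 R=88
Round 2 (k=27): L=88 R=82
Round 3 (k=41): L=82 R=113

Answer: 29,88 88,82 82,113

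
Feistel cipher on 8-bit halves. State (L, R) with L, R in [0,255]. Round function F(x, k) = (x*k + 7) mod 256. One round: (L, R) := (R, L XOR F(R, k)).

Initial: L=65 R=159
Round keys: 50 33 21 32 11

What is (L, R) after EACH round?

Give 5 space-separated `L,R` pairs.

Answer: 159,84 84,68 68,207 207,163 163,199

Derivation:
Round 1 (k=50): L=159 R=84
Round 2 (k=33): L=84 R=68
Round 3 (k=21): L=68 R=207
Round 4 (k=32): L=207 R=163
Round 5 (k=11): L=163 R=199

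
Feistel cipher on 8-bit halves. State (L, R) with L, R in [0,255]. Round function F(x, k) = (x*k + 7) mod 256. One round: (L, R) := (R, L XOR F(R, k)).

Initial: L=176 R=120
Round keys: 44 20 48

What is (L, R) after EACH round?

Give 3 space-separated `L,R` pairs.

Answer: 120,23 23,171 171,0

Derivation:
Round 1 (k=44): L=120 R=23
Round 2 (k=20): L=23 R=171
Round 3 (k=48): L=171 R=0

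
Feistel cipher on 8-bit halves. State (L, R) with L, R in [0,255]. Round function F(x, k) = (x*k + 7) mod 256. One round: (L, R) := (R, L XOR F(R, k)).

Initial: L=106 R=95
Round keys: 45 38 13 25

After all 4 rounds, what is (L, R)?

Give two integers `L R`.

Answer: 143 70

Derivation:
Round 1 (k=45): L=95 R=208
Round 2 (k=38): L=208 R=184
Round 3 (k=13): L=184 R=143
Round 4 (k=25): L=143 R=70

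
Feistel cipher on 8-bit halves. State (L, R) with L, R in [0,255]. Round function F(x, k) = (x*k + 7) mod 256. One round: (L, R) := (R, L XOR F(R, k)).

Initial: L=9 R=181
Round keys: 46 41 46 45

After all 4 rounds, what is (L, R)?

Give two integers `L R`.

Answer: 239 148

Derivation:
Round 1 (k=46): L=181 R=132
Round 2 (k=41): L=132 R=158
Round 3 (k=46): L=158 R=239
Round 4 (k=45): L=239 R=148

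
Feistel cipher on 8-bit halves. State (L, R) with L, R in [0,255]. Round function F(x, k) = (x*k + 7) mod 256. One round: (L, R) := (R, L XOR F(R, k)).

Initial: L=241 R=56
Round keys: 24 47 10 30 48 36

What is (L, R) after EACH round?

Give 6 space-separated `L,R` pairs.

Round 1 (k=24): L=56 R=182
Round 2 (k=47): L=182 R=73
Round 3 (k=10): L=73 R=87
Round 4 (k=30): L=87 R=112
Round 5 (k=48): L=112 R=80
Round 6 (k=36): L=80 R=55

Answer: 56,182 182,73 73,87 87,112 112,80 80,55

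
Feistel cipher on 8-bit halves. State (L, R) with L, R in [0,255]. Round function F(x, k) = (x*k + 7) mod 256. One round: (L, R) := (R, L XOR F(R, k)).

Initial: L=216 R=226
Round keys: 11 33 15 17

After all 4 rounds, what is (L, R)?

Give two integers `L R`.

Round 1 (k=11): L=226 R=101
Round 2 (k=33): L=101 R=238
Round 3 (k=15): L=238 R=156
Round 4 (k=17): L=156 R=141

Answer: 156 141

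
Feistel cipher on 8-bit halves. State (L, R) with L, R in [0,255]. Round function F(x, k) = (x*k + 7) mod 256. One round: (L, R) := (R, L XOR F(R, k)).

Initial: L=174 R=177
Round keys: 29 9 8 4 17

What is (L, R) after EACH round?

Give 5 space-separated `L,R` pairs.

Round 1 (k=29): L=177 R=186
Round 2 (k=9): L=186 R=32
Round 3 (k=8): L=32 R=189
Round 4 (k=4): L=189 R=219
Round 5 (k=17): L=219 R=47

Answer: 177,186 186,32 32,189 189,219 219,47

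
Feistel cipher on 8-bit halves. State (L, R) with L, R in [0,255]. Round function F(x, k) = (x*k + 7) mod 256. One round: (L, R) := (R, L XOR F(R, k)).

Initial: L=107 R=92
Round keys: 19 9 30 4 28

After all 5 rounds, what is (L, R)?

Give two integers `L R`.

Round 1 (k=19): L=92 R=176
Round 2 (k=9): L=176 R=107
Round 3 (k=30): L=107 R=33
Round 4 (k=4): L=33 R=224
Round 5 (k=28): L=224 R=166

Answer: 224 166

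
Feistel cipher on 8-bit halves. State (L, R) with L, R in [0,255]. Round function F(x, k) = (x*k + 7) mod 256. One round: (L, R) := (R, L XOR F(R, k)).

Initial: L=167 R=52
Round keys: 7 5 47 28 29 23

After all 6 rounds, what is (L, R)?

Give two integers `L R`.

Answer: 195 68

Derivation:
Round 1 (k=7): L=52 R=212
Round 2 (k=5): L=212 R=31
Round 3 (k=47): L=31 R=108
Round 4 (k=28): L=108 R=200
Round 5 (k=29): L=200 R=195
Round 6 (k=23): L=195 R=68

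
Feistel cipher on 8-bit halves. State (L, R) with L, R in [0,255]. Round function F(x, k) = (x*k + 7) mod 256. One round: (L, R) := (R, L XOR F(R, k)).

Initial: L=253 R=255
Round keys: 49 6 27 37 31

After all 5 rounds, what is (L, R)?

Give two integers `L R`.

Answer: 151 130

Derivation:
Round 1 (k=49): L=255 R=43
Round 2 (k=6): L=43 R=246
Round 3 (k=27): L=246 R=210
Round 4 (k=37): L=210 R=151
Round 5 (k=31): L=151 R=130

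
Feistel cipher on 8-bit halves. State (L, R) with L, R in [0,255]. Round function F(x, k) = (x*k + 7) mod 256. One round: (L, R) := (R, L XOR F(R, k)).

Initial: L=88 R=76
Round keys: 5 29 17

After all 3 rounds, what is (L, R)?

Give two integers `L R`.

Round 1 (k=5): L=76 R=219
Round 2 (k=29): L=219 R=154
Round 3 (k=17): L=154 R=154

Answer: 154 154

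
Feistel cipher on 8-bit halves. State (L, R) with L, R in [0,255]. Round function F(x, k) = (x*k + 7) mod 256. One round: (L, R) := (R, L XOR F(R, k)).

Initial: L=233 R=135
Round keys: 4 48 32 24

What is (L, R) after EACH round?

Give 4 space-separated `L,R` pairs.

Round 1 (k=4): L=135 R=202
Round 2 (k=48): L=202 R=96
Round 3 (k=32): L=96 R=205
Round 4 (k=24): L=205 R=95

Answer: 135,202 202,96 96,205 205,95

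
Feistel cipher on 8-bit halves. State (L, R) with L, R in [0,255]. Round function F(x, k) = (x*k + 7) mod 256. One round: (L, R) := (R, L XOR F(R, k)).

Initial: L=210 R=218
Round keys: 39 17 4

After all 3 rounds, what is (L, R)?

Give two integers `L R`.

Round 1 (k=39): L=218 R=239
Round 2 (k=17): L=239 R=60
Round 3 (k=4): L=60 R=24

Answer: 60 24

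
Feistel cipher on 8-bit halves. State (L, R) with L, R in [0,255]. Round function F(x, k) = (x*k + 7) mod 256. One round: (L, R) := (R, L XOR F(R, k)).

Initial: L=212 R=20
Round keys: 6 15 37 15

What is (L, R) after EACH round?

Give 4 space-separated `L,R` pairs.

Round 1 (k=6): L=20 R=171
Round 2 (k=15): L=171 R=24
Round 3 (k=37): L=24 R=212
Round 4 (k=15): L=212 R=107

Answer: 20,171 171,24 24,212 212,107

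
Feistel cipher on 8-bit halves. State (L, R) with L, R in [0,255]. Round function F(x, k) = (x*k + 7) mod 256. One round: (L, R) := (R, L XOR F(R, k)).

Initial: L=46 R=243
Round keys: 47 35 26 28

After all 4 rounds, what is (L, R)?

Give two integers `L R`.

Round 1 (k=47): L=243 R=138
Round 2 (k=35): L=138 R=22
Round 3 (k=26): L=22 R=201
Round 4 (k=28): L=201 R=21

Answer: 201 21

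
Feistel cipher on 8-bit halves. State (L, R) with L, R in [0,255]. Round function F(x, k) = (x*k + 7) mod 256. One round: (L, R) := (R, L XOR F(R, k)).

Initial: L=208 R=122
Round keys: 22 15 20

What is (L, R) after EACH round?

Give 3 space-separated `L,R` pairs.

Answer: 122,83 83,158 158,12

Derivation:
Round 1 (k=22): L=122 R=83
Round 2 (k=15): L=83 R=158
Round 3 (k=20): L=158 R=12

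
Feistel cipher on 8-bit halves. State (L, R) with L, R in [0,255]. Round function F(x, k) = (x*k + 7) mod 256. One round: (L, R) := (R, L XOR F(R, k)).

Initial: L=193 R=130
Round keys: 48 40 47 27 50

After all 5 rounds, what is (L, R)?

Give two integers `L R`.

Answer: 166 87

Derivation:
Round 1 (k=48): L=130 R=166
Round 2 (k=40): L=166 R=117
Round 3 (k=47): L=117 R=36
Round 4 (k=27): L=36 R=166
Round 5 (k=50): L=166 R=87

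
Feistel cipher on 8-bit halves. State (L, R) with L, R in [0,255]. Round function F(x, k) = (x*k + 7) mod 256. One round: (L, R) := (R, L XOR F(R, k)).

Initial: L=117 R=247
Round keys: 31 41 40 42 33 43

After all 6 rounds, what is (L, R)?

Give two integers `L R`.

Round 1 (k=31): L=247 R=133
Round 2 (k=41): L=133 R=163
Round 3 (k=40): L=163 R=250
Round 4 (k=42): L=250 R=168
Round 5 (k=33): L=168 R=85
Round 6 (k=43): L=85 R=230

Answer: 85 230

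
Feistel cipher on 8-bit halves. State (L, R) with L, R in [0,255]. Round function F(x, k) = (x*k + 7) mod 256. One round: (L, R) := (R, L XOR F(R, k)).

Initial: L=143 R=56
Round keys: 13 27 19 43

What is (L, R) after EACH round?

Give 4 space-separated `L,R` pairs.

Answer: 56,80 80,79 79,180 180,12

Derivation:
Round 1 (k=13): L=56 R=80
Round 2 (k=27): L=80 R=79
Round 3 (k=19): L=79 R=180
Round 4 (k=43): L=180 R=12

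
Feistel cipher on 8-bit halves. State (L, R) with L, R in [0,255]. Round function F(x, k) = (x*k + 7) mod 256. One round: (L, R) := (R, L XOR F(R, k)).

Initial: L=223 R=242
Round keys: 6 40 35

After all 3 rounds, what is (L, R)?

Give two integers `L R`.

Round 1 (k=6): L=242 R=108
Round 2 (k=40): L=108 R=21
Round 3 (k=35): L=21 R=138

Answer: 21 138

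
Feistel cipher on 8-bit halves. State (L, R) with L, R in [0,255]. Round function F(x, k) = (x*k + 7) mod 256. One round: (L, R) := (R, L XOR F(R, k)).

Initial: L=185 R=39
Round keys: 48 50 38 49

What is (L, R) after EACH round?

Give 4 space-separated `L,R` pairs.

Answer: 39,238 238,164 164,177 177,76

Derivation:
Round 1 (k=48): L=39 R=238
Round 2 (k=50): L=238 R=164
Round 3 (k=38): L=164 R=177
Round 4 (k=49): L=177 R=76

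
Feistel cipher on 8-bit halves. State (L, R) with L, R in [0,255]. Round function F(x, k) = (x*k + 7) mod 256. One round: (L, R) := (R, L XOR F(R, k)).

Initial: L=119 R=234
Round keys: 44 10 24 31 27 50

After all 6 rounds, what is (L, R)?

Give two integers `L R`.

Round 1 (k=44): L=234 R=72
Round 2 (k=10): L=72 R=61
Round 3 (k=24): L=61 R=247
Round 4 (k=31): L=247 R=205
Round 5 (k=27): L=205 R=81
Round 6 (k=50): L=81 R=20

Answer: 81 20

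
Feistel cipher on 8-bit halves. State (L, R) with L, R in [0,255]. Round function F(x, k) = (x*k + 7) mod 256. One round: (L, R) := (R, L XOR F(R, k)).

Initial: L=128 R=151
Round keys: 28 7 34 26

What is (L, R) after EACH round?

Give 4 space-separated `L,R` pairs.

Answer: 151,11 11,195 195,230 230,160

Derivation:
Round 1 (k=28): L=151 R=11
Round 2 (k=7): L=11 R=195
Round 3 (k=34): L=195 R=230
Round 4 (k=26): L=230 R=160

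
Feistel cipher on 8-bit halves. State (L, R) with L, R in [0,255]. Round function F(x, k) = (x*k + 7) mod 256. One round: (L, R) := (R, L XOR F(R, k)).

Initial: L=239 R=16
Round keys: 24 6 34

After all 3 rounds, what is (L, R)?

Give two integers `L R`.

Answer: 103 221

Derivation:
Round 1 (k=24): L=16 R=104
Round 2 (k=6): L=104 R=103
Round 3 (k=34): L=103 R=221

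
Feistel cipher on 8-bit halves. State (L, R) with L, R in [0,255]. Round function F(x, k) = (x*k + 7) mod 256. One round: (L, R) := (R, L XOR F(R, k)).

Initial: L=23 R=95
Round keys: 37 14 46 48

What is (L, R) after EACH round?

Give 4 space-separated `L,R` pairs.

Round 1 (k=37): L=95 R=213
Round 2 (k=14): L=213 R=242
Round 3 (k=46): L=242 R=86
Round 4 (k=48): L=86 R=213

Answer: 95,213 213,242 242,86 86,213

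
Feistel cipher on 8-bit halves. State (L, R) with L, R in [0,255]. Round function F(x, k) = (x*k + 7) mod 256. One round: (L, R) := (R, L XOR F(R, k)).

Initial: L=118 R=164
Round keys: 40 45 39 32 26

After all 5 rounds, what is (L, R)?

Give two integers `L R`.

Round 1 (k=40): L=164 R=209
Round 2 (k=45): L=209 R=96
Round 3 (k=39): L=96 R=118
Round 4 (k=32): L=118 R=167
Round 5 (k=26): L=167 R=139

Answer: 167 139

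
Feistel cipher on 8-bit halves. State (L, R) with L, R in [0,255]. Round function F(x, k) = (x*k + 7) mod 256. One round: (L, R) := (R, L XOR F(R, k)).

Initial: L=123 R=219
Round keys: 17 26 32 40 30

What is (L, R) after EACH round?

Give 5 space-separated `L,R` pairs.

Answer: 219,233 233,106 106,174 174,93 93,67

Derivation:
Round 1 (k=17): L=219 R=233
Round 2 (k=26): L=233 R=106
Round 3 (k=32): L=106 R=174
Round 4 (k=40): L=174 R=93
Round 5 (k=30): L=93 R=67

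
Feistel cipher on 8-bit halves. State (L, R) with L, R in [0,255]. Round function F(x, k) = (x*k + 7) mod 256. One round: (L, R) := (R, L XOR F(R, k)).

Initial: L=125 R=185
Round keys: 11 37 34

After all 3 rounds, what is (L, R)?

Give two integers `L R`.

Answer: 51 74

Derivation:
Round 1 (k=11): L=185 R=135
Round 2 (k=37): L=135 R=51
Round 3 (k=34): L=51 R=74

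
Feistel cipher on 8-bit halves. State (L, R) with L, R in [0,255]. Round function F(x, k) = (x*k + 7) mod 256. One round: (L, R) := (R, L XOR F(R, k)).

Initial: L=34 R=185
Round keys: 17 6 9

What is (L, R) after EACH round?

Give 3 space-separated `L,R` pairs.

Answer: 185,114 114,10 10,19

Derivation:
Round 1 (k=17): L=185 R=114
Round 2 (k=6): L=114 R=10
Round 3 (k=9): L=10 R=19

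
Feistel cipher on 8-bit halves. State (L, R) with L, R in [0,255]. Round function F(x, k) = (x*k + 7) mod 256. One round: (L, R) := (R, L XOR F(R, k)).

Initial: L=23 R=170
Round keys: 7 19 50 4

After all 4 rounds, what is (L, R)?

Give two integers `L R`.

Round 1 (k=7): L=170 R=186
Round 2 (k=19): L=186 R=127
Round 3 (k=50): L=127 R=111
Round 4 (k=4): L=111 R=188

Answer: 111 188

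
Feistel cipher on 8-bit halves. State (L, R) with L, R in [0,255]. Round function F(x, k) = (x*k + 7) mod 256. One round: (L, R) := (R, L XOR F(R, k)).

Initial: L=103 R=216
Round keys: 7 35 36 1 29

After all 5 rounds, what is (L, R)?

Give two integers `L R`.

Round 1 (k=7): L=216 R=136
Round 2 (k=35): L=136 R=71
Round 3 (k=36): L=71 R=139
Round 4 (k=1): L=139 R=213
Round 5 (k=29): L=213 R=163

Answer: 213 163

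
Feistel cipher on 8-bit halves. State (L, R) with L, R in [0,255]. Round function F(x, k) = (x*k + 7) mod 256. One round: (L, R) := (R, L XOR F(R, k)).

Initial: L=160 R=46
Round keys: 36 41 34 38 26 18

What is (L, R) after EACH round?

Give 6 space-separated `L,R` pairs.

Answer: 46,223 223,144 144,248 248,71 71,197 197,166

Derivation:
Round 1 (k=36): L=46 R=223
Round 2 (k=41): L=223 R=144
Round 3 (k=34): L=144 R=248
Round 4 (k=38): L=248 R=71
Round 5 (k=26): L=71 R=197
Round 6 (k=18): L=197 R=166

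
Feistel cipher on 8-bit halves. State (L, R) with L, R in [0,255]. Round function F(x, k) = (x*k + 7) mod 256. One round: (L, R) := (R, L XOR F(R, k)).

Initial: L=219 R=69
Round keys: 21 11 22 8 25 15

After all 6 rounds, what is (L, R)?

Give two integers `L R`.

Answer: 23 114

Derivation:
Round 1 (k=21): L=69 R=107
Round 2 (k=11): L=107 R=229
Round 3 (k=22): L=229 R=222
Round 4 (k=8): L=222 R=18
Round 5 (k=25): L=18 R=23
Round 6 (k=15): L=23 R=114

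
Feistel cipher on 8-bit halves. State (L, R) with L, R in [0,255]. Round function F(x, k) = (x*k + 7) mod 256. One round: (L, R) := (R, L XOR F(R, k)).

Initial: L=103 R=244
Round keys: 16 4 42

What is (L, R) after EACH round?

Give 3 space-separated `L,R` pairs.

Answer: 244,32 32,115 115,197

Derivation:
Round 1 (k=16): L=244 R=32
Round 2 (k=4): L=32 R=115
Round 3 (k=42): L=115 R=197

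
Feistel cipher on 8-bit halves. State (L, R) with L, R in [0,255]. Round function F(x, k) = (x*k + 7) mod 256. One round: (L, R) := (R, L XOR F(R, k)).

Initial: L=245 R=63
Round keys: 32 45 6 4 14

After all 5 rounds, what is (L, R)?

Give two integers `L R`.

Answer: 37 68

Derivation:
Round 1 (k=32): L=63 R=18
Round 2 (k=45): L=18 R=14
Round 3 (k=6): L=14 R=73
Round 4 (k=4): L=73 R=37
Round 5 (k=14): L=37 R=68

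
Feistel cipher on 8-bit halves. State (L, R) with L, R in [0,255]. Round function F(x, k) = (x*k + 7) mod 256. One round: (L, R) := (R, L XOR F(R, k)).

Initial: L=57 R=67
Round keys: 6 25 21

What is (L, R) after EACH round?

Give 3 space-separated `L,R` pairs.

Answer: 67,160 160,228 228,27

Derivation:
Round 1 (k=6): L=67 R=160
Round 2 (k=25): L=160 R=228
Round 3 (k=21): L=228 R=27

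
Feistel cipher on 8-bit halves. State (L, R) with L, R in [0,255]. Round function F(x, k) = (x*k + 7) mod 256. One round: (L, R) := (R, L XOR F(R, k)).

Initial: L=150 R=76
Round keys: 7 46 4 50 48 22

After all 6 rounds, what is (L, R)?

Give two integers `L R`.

Round 1 (k=7): L=76 R=141
Round 2 (k=46): L=141 R=17
Round 3 (k=4): L=17 R=198
Round 4 (k=50): L=198 R=162
Round 5 (k=48): L=162 R=161
Round 6 (k=22): L=161 R=127

Answer: 161 127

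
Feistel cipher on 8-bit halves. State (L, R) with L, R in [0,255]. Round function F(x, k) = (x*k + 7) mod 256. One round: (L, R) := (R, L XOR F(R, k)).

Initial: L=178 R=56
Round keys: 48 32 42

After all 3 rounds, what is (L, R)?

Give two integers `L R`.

Answer: 159 40

Derivation:
Round 1 (k=48): L=56 R=53
Round 2 (k=32): L=53 R=159
Round 3 (k=42): L=159 R=40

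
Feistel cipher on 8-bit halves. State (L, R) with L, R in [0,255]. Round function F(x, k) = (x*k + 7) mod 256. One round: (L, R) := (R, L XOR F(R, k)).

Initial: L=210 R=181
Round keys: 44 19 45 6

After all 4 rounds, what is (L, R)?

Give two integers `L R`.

Round 1 (k=44): L=181 R=241
Round 2 (k=19): L=241 R=95
Round 3 (k=45): L=95 R=75
Round 4 (k=6): L=75 R=150

Answer: 75 150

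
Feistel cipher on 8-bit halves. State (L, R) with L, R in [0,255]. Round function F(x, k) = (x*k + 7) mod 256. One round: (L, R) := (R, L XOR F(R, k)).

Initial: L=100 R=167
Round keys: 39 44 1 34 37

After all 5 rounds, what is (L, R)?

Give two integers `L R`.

Answer: 77 67

Derivation:
Round 1 (k=39): L=167 R=28
Round 2 (k=44): L=28 R=112
Round 3 (k=1): L=112 R=107
Round 4 (k=34): L=107 R=77
Round 5 (k=37): L=77 R=67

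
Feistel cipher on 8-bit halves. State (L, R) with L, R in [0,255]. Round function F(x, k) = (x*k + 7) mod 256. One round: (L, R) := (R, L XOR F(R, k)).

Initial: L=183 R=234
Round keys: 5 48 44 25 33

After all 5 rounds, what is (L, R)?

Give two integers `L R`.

Answer: 225 101

Derivation:
Round 1 (k=5): L=234 R=46
Round 2 (k=48): L=46 R=77
Round 3 (k=44): L=77 R=109
Round 4 (k=25): L=109 R=225
Round 5 (k=33): L=225 R=101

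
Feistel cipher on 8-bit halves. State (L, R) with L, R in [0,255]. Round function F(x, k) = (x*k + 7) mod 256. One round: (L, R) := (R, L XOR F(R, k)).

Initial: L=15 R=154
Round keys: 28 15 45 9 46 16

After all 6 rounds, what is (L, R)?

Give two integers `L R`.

Round 1 (k=28): L=154 R=208
Round 2 (k=15): L=208 R=173
Round 3 (k=45): L=173 R=160
Round 4 (k=9): L=160 R=10
Round 5 (k=46): L=10 R=115
Round 6 (k=16): L=115 R=61

Answer: 115 61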